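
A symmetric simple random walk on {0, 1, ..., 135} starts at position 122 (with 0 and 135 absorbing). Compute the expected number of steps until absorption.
E[τ | X_0 = 122] = 1586

Let v_k = E[τ | X_0 = k]. Boundary: v_0 = v_135 = 0. Recurrence: v_k = 1 + (v_{k-1} + v_{k+1})/2 for 1 ≤ k ≤ 134. The particular solution to v_k − (v_{k-1} + v_{k+1})/2 = 1 is v_k = −k^2. Adding homogeneous solution A + B k and matching boundaries gives v_k = k (135 − k). Substituting k = 122: v_122 = 122 · 13 = 1586.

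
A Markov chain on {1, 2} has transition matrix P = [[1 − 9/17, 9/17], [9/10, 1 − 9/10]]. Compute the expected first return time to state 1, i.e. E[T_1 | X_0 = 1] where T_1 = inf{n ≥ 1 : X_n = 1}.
E[T_1 | X_0 = 1] = 1/π_1 = 27/17

For an irreducible recurrent Markov chain with stationary distribution π, E[T_i | X_0 = i] = 1/π_i (Kac's formula). Here π_1 = (9/10)/(9/17 + 9/10) = (9/10)/(243/170) = 17/27, so E[T_1 | X_0 = 1] = 1/π_1 = (9/17 + 9/10)/(9/10) = (243/170)/(9/10) = 27/17.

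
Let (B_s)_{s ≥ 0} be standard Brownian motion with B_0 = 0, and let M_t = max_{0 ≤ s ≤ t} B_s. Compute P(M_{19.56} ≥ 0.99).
P(M_{19.56} ≥ 0.99) = 2·P(B_{19.56} ≥ 0.99) = 2(1 − Φ(0.99/√19.56)) ≈ 0.8229

By the reflection principle for Brownian motion, P(M_t ≥ a) = 2 · P(B_t ≥ a) for a ≥ 0. Since B_t ~ N(0, t), P(B_t ≥ 0.99) = 1 − Φ(0.99/√t) = 1 − Φ(0.99/√19.56) = 1 − Φ(0.2238). So
  P(M_{19.56} ≥ 0.99) = 2(1 − Φ(0.2238)) ≈ 0.8229.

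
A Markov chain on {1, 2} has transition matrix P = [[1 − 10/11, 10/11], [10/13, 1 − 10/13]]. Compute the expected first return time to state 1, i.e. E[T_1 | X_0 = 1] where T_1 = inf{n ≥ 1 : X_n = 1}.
E[T_1 | X_0 = 1] = 1/π_1 = 24/11

For an irreducible recurrent Markov chain with stationary distribution π, E[T_i | X_0 = i] = 1/π_i (Kac's formula). Here π_1 = (10/13)/(10/11 + 10/13) = (10/13)/(240/143) = 11/24, so E[T_1 | X_0 = 1] = 1/π_1 = (10/11 + 10/13)/(10/13) = (240/143)/(10/13) = 24/11.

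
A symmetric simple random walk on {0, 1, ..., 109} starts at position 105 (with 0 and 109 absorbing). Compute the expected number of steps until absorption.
E[τ | X_0 = 105] = 420

Let v_k = E[τ | X_0 = k]. Boundary: v_0 = v_109 = 0. Recurrence: v_k = 1 + (v_{k-1} + v_{k+1})/2 for 1 ≤ k ≤ 108. The particular solution to v_k − (v_{k-1} + v_{k+1})/2 = 1 is v_k = −k^2. Adding homogeneous solution A + B k and matching boundaries gives v_k = k (109 − k). Substituting k = 105: v_105 = 105 · 4 = 420.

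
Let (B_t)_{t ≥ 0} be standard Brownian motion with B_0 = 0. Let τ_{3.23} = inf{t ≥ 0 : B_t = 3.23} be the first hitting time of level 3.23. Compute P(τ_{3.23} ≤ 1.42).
P(τ_{3.23} ≤ 1.42) = 2(1 − Φ(3.23/√1.42)) = 2(1 − Φ(2.7106)) ≈ 0.0067

By the reflection principle for standard BM, P(τ_b ≤ t) = 2 · P(B_t ≥ b). Since B_t ~ N(0, t), P(B_t ≥ 3.23) = 1 − Φ(3.23/√t) = 1 − Φ(3.23/√1.42) = 1 − Φ(2.7106) ≈ 0.00336. Doubling: P(τ_{3.23} ≤ 1.42) ≈ 2 · 0.00336 = 0.00672 ≈ 0.0067.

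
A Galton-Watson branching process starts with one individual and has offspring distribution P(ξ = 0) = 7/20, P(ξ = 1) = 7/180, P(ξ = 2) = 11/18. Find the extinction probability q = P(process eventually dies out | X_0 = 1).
q = 63/110

The pgf is f(s) = 7/20 + 7/180·s + 11/18·s². The extinction probability q is the smallest fixed point of f in [0, 1]. Setting s = f(s):
  11/18·s² + (7/180 − 1)·s + 7/20 = 0
  11/18·s² − (7/20 + 11/18)·s + 7/20 = 0
which factors as (s − 1)·(11/18·s − 7/20) = 0, giving roots s = 1 and s = (7/20)/(11/18) = 63/110.
Mean offspring μ = 7/180 + 2·11/18 = 227/180 > 1 (supercritical), so q < 1. The extinction probability is the smaller root: q = (7/20)/(11/18) = 63/110.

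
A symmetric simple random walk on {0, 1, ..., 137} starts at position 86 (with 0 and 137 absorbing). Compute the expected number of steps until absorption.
E[τ | X_0 = 86] = 4386

Let v_k = E[τ | X_0 = k]. Boundary: v_0 = v_137 = 0. Recurrence: v_k = 1 + (v_{k-1} + v_{k+1})/2 for 1 ≤ k ≤ 136. The particular solution to v_k − (v_{k-1} + v_{k+1})/2 = 1 is v_k = −k^2. Adding homogeneous solution A + B k and matching boundaries gives v_k = k (137 − k). Substituting k = 86: v_86 = 86 · 51 = 4386.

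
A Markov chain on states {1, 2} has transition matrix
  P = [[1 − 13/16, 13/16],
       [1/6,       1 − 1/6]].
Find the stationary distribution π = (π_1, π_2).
π_1 = 8/47, π_2 = 39/47

Solve πP = π with π_1 + π_2 = 1. From πP = π: π_1 · (1 − 13/16) + π_2 · 1/6 = π_1 ⇒ π_2 · 1/6 = π_1 · 13/16 ⇒ π_2/π_1 = (13/16)/(1/6) = 39/8. Together with π_1 + π_2 = 1:
  π_1 = (1/6)/(13/16 + 1/6) = (1/6)/(47/48) = 8/47,
  π_2 = (13/16)/(13/16 + 1/6) = (13/16)/(47/48) = 39/47.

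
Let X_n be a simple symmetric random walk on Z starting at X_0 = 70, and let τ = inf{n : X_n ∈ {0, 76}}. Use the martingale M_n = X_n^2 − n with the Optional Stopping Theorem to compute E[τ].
E[τ] = 420

M_n = X_n^2 − n is a martingale (since E[X_{n+1}^2 | F_n] = X_n^2 + 1). By OST (τ has finite mean in a bounded region), E[M_τ] = E[M_0] = X_0^2 − 0 = 70^2 = 4900. Also E[M_τ] = E[X_τ^2] − E[τ]. The walk exits at 0 or 76, with P(hit 76 first) = 70/76, so E[X_τ^2] = 76^2 · 70/76 + 0 = 5320. Thus E[τ] = E[X_τ^2] − E[M_τ] = 5320 − 4900 = 420 = 70(76 − 70) = 420.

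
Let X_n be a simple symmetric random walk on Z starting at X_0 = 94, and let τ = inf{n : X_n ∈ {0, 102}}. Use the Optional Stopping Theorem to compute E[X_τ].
E[X_τ] = 94

X_n is a martingale and τ is a bounded-mean stopping time (indeed τ is finite a.s. with bounded expectation since the walk is in a bounded region). By the OST, E[X_τ] = E[X_0] = 94. Equivalently: E[X_τ] = 102 · P(hit 102 first) + 0 · P(hit 0 first) = 102 · (94/102) = 94.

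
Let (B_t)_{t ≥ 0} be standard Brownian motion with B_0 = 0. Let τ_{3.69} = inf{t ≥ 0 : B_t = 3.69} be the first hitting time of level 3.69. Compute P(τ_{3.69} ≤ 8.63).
P(τ_{3.69} ≤ 8.63) = 2(1 − Φ(3.69/√8.63)) = 2(1 − Φ(1.2561)) ≈ 0.2091

By the reflection principle for standard BM, P(τ_b ≤ t) = 2 · P(B_t ≥ b). Since B_t ~ N(0, t), P(B_t ≥ 3.69) = 1 − Φ(3.69/√t) = 1 − Φ(3.69/√8.63) = 1 − Φ(1.2561) ≈ 0.10454. Doubling: P(τ_{3.69} ≤ 8.63) ≈ 2 · 0.10454 = 0.20908 ≈ 0.2091.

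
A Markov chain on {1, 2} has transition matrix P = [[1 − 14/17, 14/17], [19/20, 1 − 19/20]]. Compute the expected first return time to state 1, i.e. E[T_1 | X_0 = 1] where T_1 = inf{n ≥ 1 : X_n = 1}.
E[T_1 | X_0 = 1] = 1/π_1 = 603/323

For an irreducible recurrent Markov chain with stationary distribution π, E[T_i | X_0 = i] = 1/π_i (Kac's formula). Here π_1 = (19/20)/(14/17 + 19/20) = (19/20)/(603/340) = 323/603, so E[T_1 | X_0 = 1] = 1/π_1 = (14/17 + 19/20)/(19/20) = (603/340)/(19/20) = 603/323.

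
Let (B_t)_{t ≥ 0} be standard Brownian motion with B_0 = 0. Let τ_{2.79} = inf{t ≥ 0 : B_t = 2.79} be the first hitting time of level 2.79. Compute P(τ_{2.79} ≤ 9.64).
P(τ_{2.79} ≤ 9.64) = 2(1 − Φ(2.79/√9.64)) = 2(1 − Φ(0.8986)) ≈ 0.3689

By the reflection principle for standard BM, P(τ_b ≤ t) = 2 · P(B_t ≥ b). Since B_t ~ N(0, t), P(B_t ≥ 2.79) = 1 − Φ(2.79/√t) = 1 − Φ(2.79/√9.64) = 1 − Φ(0.8986) ≈ 0.18443. Doubling: P(τ_{2.79} ≤ 9.64) ≈ 2 · 0.18443 = 0.36886 ≈ 0.3689.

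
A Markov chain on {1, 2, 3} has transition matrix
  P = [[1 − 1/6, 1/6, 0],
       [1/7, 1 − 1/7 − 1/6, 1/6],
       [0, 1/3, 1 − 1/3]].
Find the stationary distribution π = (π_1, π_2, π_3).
π = (4/11, 14/33, 7/33)

This is a birth-death chain on three states, which satisfies detailed balance: π_1 · P_{12} = π_2 · P_{21} and π_2 · P_{23} = π_3 · P_{32}.
From π_1 · 1/6 = π_2 · 1/7: π_2/π_1 = (1/6)/(1/7) = 7/6.
From π_2 · 1/6 = π_3 · 1/3: π_3/π_2 = (1/6)/(1/3) = 1/2.
Take π_1 proportional to 1; then unnormalized π = (1, 7/6, 7/12). Normalize by dividing by the sum 11/4:
  π = (4/11, 14/33, 7/33).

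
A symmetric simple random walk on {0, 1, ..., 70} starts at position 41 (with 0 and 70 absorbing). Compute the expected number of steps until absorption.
E[τ | X_0 = 41] = 1189

Let v_k = E[τ | X_0 = k]. Boundary: v_0 = v_70 = 0. Recurrence: v_k = 1 + (v_{k-1} + v_{k+1})/2 for 1 ≤ k ≤ 69. The particular solution to v_k − (v_{k-1} + v_{k+1})/2 = 1 is v_k = −k^2. Adding homogeneous solution A + B k and matching boundaries gives v_k = k (70 − k). Substituting k = 41: v_41 = 41 · 29 = 1189.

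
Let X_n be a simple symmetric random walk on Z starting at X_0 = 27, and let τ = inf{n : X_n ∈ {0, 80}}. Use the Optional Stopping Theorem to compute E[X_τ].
E[X_τ] = 27

X_n is a martingale and τ is a bounded-mean stopping time (indeed τ is finite a.s. with bounded expectation since the walk is in a bounded region). By the OST, E[X_τ] = E[X_0] = 27. Equivalently: E[X_τ] = 80 · P(hit 80 first) + 0 · P(hit 0 first) = 80 · (27/80) = 27.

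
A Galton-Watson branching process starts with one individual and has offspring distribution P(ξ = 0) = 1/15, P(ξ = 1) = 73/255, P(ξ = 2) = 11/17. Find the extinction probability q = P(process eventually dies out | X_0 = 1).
q = 17/165

The pgf is f(s) = 1/15 + 73/255·s + 11/17·s². The extinction probability q is the smallest fixed point of f in [0, 1]. Setting s = f(s):
  11/17·s² + (73/255 − 1)·s + 1/15 = 0
  11/17·s² − (1/15 + 11/17)·s + 1/15 = 0
which factors as (s − 1)·(11/17·s − 1/15) = 0, giving roots s = 1 and s = (1/15)/(11/17) = 17/165.
Mean offspring μ = 73/255 + 2·11/17 = 403/255 > 1 (supercritical), so q < 1. The extinction probability is the smaller root: q = (1/15)/(11/17) = 17/165.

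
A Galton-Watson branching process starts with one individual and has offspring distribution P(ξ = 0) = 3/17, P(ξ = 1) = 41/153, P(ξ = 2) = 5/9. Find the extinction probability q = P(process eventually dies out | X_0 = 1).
q = 27/85

The pgf is f(s) = 3/17 + 41/153·s + 5/9·s². The extinction probability q is the smallest fixed point of f in [0, 1]. Setting s = f(s):
  5/9·s² + (41/153 − 1)·s + 3/17 = 0
  5/9·s² − (3/17 + 5/9)·s + 3/17 = 0
which factors as (s − 1)·(5/9·s − 3/17) = 0, giving roots s = 1 and s = (3/17)/(5/9) = 27/85.
Mean offspring μ = 41/153 + 2·5/9 = 211/153 > 1 (supercritical), so q < 1. The extinction probability is the smaller root: q = (3/17)/(5/9) = 27/85.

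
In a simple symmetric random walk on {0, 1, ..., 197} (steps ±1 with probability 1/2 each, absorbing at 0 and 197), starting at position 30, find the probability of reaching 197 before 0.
P(hit 197 before 0) = 30/197

Let u_k = P(hit 197 before 0 | start at k). Then u_0 = 0, u_197 = 1, and u_k = u_{k-1}/2 + u_{k+1}/2 for 1 ≤ k ≤ 196. This harmonic recurrence is solved by u_k = k/197, giving u_30 = 30/197.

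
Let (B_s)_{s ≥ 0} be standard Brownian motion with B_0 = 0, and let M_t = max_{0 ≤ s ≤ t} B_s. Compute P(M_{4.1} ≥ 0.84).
P(M_{4.1} ≥ 0.84) = 2·P(B_{4.1} ≥ 0.84) = 2(1 − Φ(0.84/√4.1)) ≈ 0.6783

By the reflection principle for Brownian motion, P(M_t ≥ a) = 2 · P(B_t ≥ a) for a ≥ 0. Since B_t ~ N(0, t), P(B_t ≥ 0.84) = 1 − Φ(0.84/√t) = 1 − Φ(0.84/√4.1) = 1 − Φ(0.4148). So
  P(M_{4.1} ≥ 0.84) = 2(1 − Φ(0.4148)) ≈ 0.6783.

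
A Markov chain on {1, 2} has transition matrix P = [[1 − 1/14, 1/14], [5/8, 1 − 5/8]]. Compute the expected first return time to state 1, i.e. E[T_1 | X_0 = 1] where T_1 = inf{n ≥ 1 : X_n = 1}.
E[T_1 | X_0 = 1] = 1/π_1 = 39/35

For an irreducible recurrent Markov chain with stationary distribution π, E[T_i | X_0 = i] = 1/π_i (Kac's formula). Here π_1 = (5/8)/(1/14 + 5/8) = (5/8)/(39/56) = 35/39, so E[T_1 | X_0 = 1] = 1/π_1 = (1/14 + 5/8)/(5/8) = (39/56)/(5/8) = 39/35.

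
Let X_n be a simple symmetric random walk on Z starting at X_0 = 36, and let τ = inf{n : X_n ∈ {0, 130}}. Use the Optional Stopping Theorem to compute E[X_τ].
E[X_τ] = 36

X_n is a martingale and τ is a bounded-mean stopping time (indeed τ is finite a.s. with bounded expectation since the walk is in a bounded region). By the OST, E[X_τ] = E[X_0] = 36. Equivalently: E[X_τ] = 130 · P(hit 130 first) + 0 · P(hit 0 first) = 130 · (36/130) = 36.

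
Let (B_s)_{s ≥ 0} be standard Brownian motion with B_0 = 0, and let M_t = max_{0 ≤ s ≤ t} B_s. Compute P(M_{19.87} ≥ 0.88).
P(M_{19.87} ≥ 0.88) = 2·P(B_{19.87} ≥ 0.88) = 2(1 − Φ(0.88/√19.87)) ≈ 0.8435

By the reflection principle for Brownian motion, P(M_t ≥ a) = 2 · P(B_t ≥ a) for a ≥ 0. Since B_t ~ N(0, t), P(B_t ≥ 0.88) = 1 − Φ(0.88/√t) = 1 − Φ(0.88/√19.87) = 1 − Φ(0.1974). So
  P(M_{19.87} ≥ 0.88) = 2(1 − Φ(0.1974)) ≈ 0.8435.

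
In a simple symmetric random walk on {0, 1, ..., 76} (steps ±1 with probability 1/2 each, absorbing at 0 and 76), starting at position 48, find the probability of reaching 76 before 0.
P(hit 76 before 0) = 48/76 = 12/19

Let u_k = P(hit 76 before 0 | start at k). Then u_0 = 0, u_76 = 1, and u_k = u_{k-1}/2 + u_{k+1}/2 for 1 ≤ k ≤ 75. This harmonic recurrence is solved by u_k = k/76, giving u_48 = 48/76 = 12/19.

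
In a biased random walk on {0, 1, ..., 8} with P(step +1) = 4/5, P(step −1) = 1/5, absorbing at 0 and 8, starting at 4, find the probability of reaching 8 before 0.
P(hit 8 before 0) = (1 − (1/4)^4) / (1 − (1/4)^8) = 256/257

Let u_k denote P(reach 8 before 0 | start at k). Boundary: u_0 = 0, u_8 = 1. Recurrence: u_k = 4/5·u_{k+1} + 1/5·u_{k-1} for 1 ≤ k ≤ 7. Try u_k = A + B·r^k with r = q/p = (1/5)/(4/5) = 1/4. Substitution satisfies the recurrence; boundary conditions give:
  u_k = (1 − r^k) / (1 − r^N) = (1 − (1/4)^4) / (1 − (1/4)^8) = 256/257.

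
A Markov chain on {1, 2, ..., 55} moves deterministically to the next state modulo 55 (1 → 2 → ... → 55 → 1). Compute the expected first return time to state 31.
E[T_31 | X_0 = 31] = 55

The chain cycles deterministically, so starting at state 31 it returns in exactly 55 steps. Equivalently, the stationary distribution is uniform π_j = 1/55 for every state j, so by Kac's formula E[T_31] = 1/π_31 = 55.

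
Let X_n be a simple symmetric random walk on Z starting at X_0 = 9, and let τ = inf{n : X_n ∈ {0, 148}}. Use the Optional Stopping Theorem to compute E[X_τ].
E[X_τ] = 9

X_n is a martingale and τ is a bounded-mean stopping time (indeed τ is finite a.s. with bounded expectation since the walk is in a bounded region). By the OST, E[X_τ] = E[X_0] = 9. Equivalently: E[X_τ] = 148 · P(hit 148 first) + 0 · P(hit 0 first) = 148 · (9/148) = 9.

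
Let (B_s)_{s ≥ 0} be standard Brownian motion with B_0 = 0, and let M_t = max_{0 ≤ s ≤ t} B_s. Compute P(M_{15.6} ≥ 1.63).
P(M_{15.6} ≥ 1.63) = 2·P(B_{15.6} ≥ 1.63) = 2(1 − Φ(1.63/√15.6)) ≈ 0.6798

By the reflection principle for Brownian motion, P(M_t ≥ a) = 2 · P(B_t ≥ a) for a ≥ 0. Since B_t ~ N(0, t), P(B_t ≥ 1.63) = 1 − Φ(1.63/√t) = 1 − Φ(1.63/√15.6) = 1 − Φ(0.4127). So
  P(M_{15.6} ≥ 1.63) = 2(1 − Φ(0.4127)) ≈ 0.6798.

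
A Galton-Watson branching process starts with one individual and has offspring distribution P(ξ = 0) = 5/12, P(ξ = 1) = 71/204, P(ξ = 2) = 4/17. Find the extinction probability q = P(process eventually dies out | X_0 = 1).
q = 1

Mean offspring μ = 0·5/12 + 1·71/204 + 2·4/17 = 167/204 ≤ 1. For μ ≤ 1 with offspring not concentrated at 1, the Galton-Watson process goes extinct almost surely, so q = 1.
(Algebraic check: The pgf is f(s) = 5/12 + 71/204·s + 4/17·s². The extinction probability q is the smallest fixed point of f in [0, 1]. Setting s = f(s):
  4/17·s² + (71/204 − 1)·s + 5/12 = 0
  4/17·s² − (5/12 + 4/17)·s + 5/12 = 0
which factors as (s − 1)·(4/17·s − 5/12) = 0, giving roots s = 1 and s = (5/12)/(4/17) = 85/48. Since 85/48 ≥ 1, the smallest root in [0, 1] is s = 1.)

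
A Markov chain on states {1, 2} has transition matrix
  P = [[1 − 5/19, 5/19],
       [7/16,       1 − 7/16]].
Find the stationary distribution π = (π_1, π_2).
π_1 = 133/213, π_2 = 80/213

Solve πP = π with π_1 + π_2 = 1. From πP = π: π_1 · (1 − 5/19) + π_2 · 7/16 = π_1 ⇒ π_2 · 7/16 = π_1 · 5/19 ⇒ π_2/π_1 = (5/19)/(7/16) = 80/133. Together with π_1 + π_2 = 1:
  π_1 = (7/16)/(5/19 + 7/16) = (7/16)/(213/304) = 133/213,
  π_2 = (5/19)/(5/19 + 7/16) = (5/19)/(213/304) = 80/213.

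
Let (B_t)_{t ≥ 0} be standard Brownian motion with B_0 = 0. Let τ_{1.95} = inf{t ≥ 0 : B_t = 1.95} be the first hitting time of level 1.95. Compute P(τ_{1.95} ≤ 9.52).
P(τ_{1.95} ≤ 9.52) = 2(1 − Φ(1.95/√9.52)) = 2(1 − Φ(0.6320)) ≈ 0.5274

By the reflection principle for standard BM, P(τ_b ≤ t) = 2 · P(B_t ≥ b). Since B_t ~ N(0, t), P(B_t ≥ 1.95) = 1 − Φ(1.95/√t) = 1 − Φ(1.95/√9.52) = 1 − Φ(0.6320) ≈ 0.26369. Doubling: P(τ_{1.95} ≤ 9.52) ≈ 2 · 0.26369 = 0.52738 ≈ 0.5274.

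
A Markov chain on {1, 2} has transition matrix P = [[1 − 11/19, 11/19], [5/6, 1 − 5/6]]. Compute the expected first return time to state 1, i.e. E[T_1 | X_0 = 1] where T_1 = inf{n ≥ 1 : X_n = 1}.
E[T_1 | X_0 = 1] = 1/π_1 = 161/95

For an irreducible recurrent Markov chain with stationary distribution π, E[T_i | X_0 = i] = 1/π_i (Kac's formula). Here π_1 = (5/6)/(11/19 + 5/6) = (5/6)/(161/114) = 95/161, so E[T_1 | X_0 = 1] = 1/π_1 = (11/19 + 5/6)/(5/6) = (161/114)/(5/6) = 161/95.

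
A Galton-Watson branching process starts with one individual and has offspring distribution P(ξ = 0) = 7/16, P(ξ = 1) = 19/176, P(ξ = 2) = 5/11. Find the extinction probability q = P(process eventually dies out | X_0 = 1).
q = 77/80

The pgf is f(s) = 7/16 + 19/176·s + 5/11·s². The extinction probability q is the smallest fixed point of f in [0, 1]. Setting s = f(s):
  5/11·s² + (19/176 − 1)·s + 7/16 = 0
  5/11·s² − (7/16 + 5/11)·s + 7/16 = 0
which factors as (s − 1)·(5/11·s − 7/16) = 0, giving roots s = 1 and s = (7/16)/(5/11) = 77/80.
Mean offspring μ = 19/176 + 2·5/11 = 179/176 > 1 (supercritical), so q < 1. The extinction probability is the smaller root: q = (7/16)/(5/11) = 77/80.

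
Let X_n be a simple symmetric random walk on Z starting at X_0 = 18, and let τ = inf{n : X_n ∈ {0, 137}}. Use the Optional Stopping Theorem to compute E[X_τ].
E[X_τ] = 18

X_n is a martingale and τ is a bounded-mean stopping time (indeed τ is finite a.s. with bounded expectation since the walk is in a bounded region). By the OST, E[X_τ] = E[X_0] = 18. Equivalently: E[X_τ] = 137 · P(hit 137 first) + 0 · P(hit 0 first) = 137 · (18/137) = 18.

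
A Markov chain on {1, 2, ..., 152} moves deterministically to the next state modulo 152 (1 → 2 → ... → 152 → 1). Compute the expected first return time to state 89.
E[T_89 | X_0 = 89] = 152

The chain cycles deterministically, so starting at state 89 it returns in exactly 152 steps. Equivalently, the stationary distribution is uniform π_j = 1/152 for every state j, so by Kac's formula E[T_89] = 1/π_89 = 152.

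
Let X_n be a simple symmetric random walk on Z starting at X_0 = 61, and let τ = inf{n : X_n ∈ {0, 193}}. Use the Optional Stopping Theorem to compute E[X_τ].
E[X_τ] = 61

X_n is a martingale and τ is a bounded-mean stopping time (indeed τ is finite a.s. with bounded expectation since the walk is in a bounded region). By the OST, E[X_τ] = E[X_0] = 61. Equivalently: E[X_τ] = 193 · P(hit 193 first) + 0 · P(hit 0 first) = 193 · (61/193) = 61.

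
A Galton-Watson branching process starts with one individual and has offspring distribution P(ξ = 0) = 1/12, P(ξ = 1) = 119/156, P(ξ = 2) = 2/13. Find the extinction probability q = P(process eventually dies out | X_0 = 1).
q = 13/24

The pgf is f(s) = 1/12 + 119/156·s + 2/13·s². The extinction probability q is the smallest fixed point of f in [0, 1]. Setting s = f(s):
  2/13·s² + (119/156 − 1)·s + 1/12 = 0
  2/13·s² − (1/12 + 2/13)·s + 1/12 = 0
which factors as (s − 1)·(2/13·s − 1/12) = 0, giving roots s = 1 and s = (1/12)/(2/13) = 13/24.
Mean offspring μ = 119/156 + 2·2/13 = 167/156 > 1 (supercritical), so q < 1. The extinction probability is the smaller root: q = (1/12)/(2/13) = 13/24.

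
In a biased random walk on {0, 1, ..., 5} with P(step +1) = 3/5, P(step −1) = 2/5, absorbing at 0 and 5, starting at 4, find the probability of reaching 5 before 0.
P(hit 5 before 0) = (1 − (2/3)^4) / (1 − (2/3)^5) = 195/211

Let u_k denote P(reach 5 before 0 | start at k). Boundary: u_0 = 0, u_5 = 1. Recurrence: u_k = 3/5·u_{k+1} + 2/5·u_{k-1} for 1 ≤ k ≤ 4. Try u_k = A + B·r^k with r = q/p = (2/5)/(3/5) = 2/3. Substitution satisfies the recurrence; boundary conditions give:
  u_k = (1 − r^k) / (1 − r^N) = (1 − (2/3)^4) / (1 − (2/3)^5) = 195/211.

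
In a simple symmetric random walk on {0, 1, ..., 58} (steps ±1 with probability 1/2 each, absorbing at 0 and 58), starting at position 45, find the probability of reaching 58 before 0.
P(hit 58 before 0) = 45/58

Let u_k = P(hit 58 before 0 | start at k). Then u_0 = 0, u_58 = 1, and u_k = u_{k-1}/2 + u_{k+1}/2 for 1 ≤ k ≤ 57. This harmonic recurrence is solved by u_k = k/58, giving u_45 = 45/58.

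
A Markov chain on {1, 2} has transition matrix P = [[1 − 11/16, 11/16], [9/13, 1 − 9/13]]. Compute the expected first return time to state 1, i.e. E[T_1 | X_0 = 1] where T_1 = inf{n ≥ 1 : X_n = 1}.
E[T_1 | X_0 = 1] = 1/π_1 = 287/144

For an irreducible recurrent Markov chain with stationary distribution π, E[T_i | X_0 = i] = 1/π_i (Kac's formula). Here π_1 = (9/13)/(11/16 + 9/13) = (9/13)/(287/208) = 144/287, so E[T_1 | X_0 = 1] = 1/π_1 = (11/16 + 9/13)/(9/13) = (287/208)/(9/13) = 287/144.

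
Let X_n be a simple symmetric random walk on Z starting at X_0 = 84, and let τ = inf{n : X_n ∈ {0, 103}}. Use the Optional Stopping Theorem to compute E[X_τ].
E[X_τ] = 84

X_n is a martingale and τ is a bounded-mean stopping time (indeed τ is finite a.s. with bounded expectation since the walk is in a bounded region). By the OST, E[X_τ] = E[X_0] = 84. Equivalently: E[X_τ] = 103 · P(hit 103 first) + 0 · P(hit 0 first) = 103 · (84/103) = 84.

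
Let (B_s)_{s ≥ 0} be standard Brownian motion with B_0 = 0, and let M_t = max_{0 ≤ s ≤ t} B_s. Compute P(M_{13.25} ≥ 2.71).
P(M_{13.25} ≥ 2.71) = 2·P(B_{13.25} ≥ 2.71) = 2(1 − Φ(2.71/√13.25)) ≈ 0.4566

By the reflection principle for Brownian motion, P(M_t ≥ a) = 2 · P(B_t ≥ a) for a ≥ 0. Since B_t ~ N(0, t), P(B_t ≥ 2.71) = 1 − Φ(2.71/√t) = 1 − Φ(2.71/√13.25) = 1 − Φ(0.7445). So
  P(M_{13.25} ≥ 2.71) = 2(1 − Φ(0.7445)) ≈ 0.4566.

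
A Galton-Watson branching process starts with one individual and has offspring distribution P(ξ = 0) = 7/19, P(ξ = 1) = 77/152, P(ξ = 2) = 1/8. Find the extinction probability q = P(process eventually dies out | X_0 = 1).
q = 1

Mean offspring μ = 0·7/19 + 1·77/152 + 2·1/8 = 115/152 ≤ 1. For μ ≤ 1 with offspring not concentrated at 1, the Galton-Watson process goes extinct almost surely, so q = 1.
(Algebraic check: The pgf is f(s) = 7/19 + 77/152·s + 1/8·s². The extinction probability q is the smallest fixed point of f in [0, 1]. Setting s = f(s):
  1/8·s² + (77/152 − 1)·s + 7/19 = 0
  1/8·s² − (7/19 + 1/8)·s + 7/19 = 0
which factors as (s − 1)·(1/8·s − 7/19) = 0, giving roots s = 1 and s = (7/19)/(1/8) = 56/19. Since 56/19 ≥ 1, the smallest root in [0, 1] is s = 1.)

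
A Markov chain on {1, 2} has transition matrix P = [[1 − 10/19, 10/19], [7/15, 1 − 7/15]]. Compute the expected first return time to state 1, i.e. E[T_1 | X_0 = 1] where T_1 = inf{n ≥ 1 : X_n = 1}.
E[T_1 | X_0 = 1] = 1/π_1 = 283/133

For an irreducible recurrent Markov chain with stationary distribution π, E[T_i | X_0 = i] = 1/π_i (Kac's formula). Here π_1 = (7/15)/(10/19 + 7/15) = (7/15)/(283/285) = 133/283, so E[T_1 | X_0 = 1] = 1/π_1 = (10/19 + 7/15)/(7/15) = (283/285)/(7/15) = 283/133.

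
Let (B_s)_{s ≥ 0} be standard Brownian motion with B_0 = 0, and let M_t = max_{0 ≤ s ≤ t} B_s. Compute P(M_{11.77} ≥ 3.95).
P(M_{11.77} ≥ 3.95) = 2·P(B_{11.77} ≥ 3.95) = 2(1 − Φ(3.95/√11.77)) ≈ 0.2496

By the reflection principle for Brownian motion, P(M_t ≥ a) = 2 · P(B_t ≥ a) for a ≥ 0. Since B_t ~ N(0, t), P(B_t ≥ 3.95) = 1 − Φ(3.95/√t) = 1 − Φ(3.95/√11.77) = 1 − Φ(1.1514). So
  P(M_{11.77} ≥ 3.95) = 2(1 − Φ(1.1514)) ≈ 0.2496.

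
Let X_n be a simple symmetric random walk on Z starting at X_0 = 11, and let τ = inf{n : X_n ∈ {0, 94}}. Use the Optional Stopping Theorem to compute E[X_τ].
E[X_τ] = 11

X_n is a martingale and τ is a bounded-mean stopping time (indeed τ is finite a.s. with bounded expectation since the walk is in a bounded region). By the OST, E[X_τ] = E[X_0] = 11. Equivalently: E[X_τ] = 94 · P(hit 94 first) + 0 · P(hit 0 first) = 94 · (11/94) = 11.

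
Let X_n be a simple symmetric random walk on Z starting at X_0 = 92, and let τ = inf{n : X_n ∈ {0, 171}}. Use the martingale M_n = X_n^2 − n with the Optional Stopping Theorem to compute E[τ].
E[τ] = 7268

M_n = X_n^2 − n is a martingale (since E[X_{n+1}^2 | F_n] = X_n^2 + 1). By OST (τ has finite mean in a bounded region), E[M_τ] = E[M_0] = X_0^2 − 0 = 92^2 = 8464. Also E[M_τ] = E[X_τ^2] − E[τ]. The walk exits at 0 or 171, with P(hit 171 first) = 92/171, so E[X_τ^2] = 171^2 · 92/171 + 0 = 15732. Thus E[τ] = E[X_τ^2] − E[M_τ] = 15732 − 8464 = 7268 = 92(171 − 92) = 7268.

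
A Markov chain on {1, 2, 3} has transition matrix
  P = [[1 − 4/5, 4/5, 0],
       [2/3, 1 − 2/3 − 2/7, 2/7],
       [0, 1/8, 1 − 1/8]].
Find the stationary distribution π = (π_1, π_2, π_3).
π = (35/173, 42/173, 96/173)

This is a birth-death chain on three states, which satisfies detailed balance: π_1 · P_{12} = π_2 · P_{21} and π_2 · P_{23} = π_3 · P_{32}.
From π_1 · 4/5 = π_2 · 2/3: π_2/π_1 = (4/5)/(2/3) = 6/5.
From π_2 · 2/7 = π_3 · 1/8: π_3/π_2 = (2/7)/(1/8) = 16/7.
Take π_1 proportional to 1; then unnormalized π = (1, 6/5, 96/35). Normalize by dividing by the sum 173/35:
  π = (35/173, 42/173, 96/173).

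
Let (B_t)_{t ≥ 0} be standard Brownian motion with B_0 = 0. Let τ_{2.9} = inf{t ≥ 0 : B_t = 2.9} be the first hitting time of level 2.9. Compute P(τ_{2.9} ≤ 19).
P(τ_{2.9} ≤ 19) = 2(1 − Φ(2.9/√19)) = 2(1 − Φ(0.6653)) ≈ 0.5059

By the reflection principle for standard BM, P(τ_b ≤ t) = 2 · P(B_t ≥ b). Since B_t ~ N(0, t), P(B_t ≥ 2.9) = 1 − Φ(2.9/√t) = 1 − Φ(2.9/√19) = 1 − Φ(0.6653) ≈ 0.25293. Doubling: P(τ_{2.9} ≤ 19) ≈ 2 · 0.25293 = 0.50586 ≈ 0.5059.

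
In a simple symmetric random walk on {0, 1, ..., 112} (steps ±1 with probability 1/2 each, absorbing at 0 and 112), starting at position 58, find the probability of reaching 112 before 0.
P(hit 112 before 0) = 58/112 = 29/56

Let u_k = P(hit 112 before 0 | start at k). Then u_0 = 0, u_112 = 1, and u_k = u_{k-1}/2 + u_{k+1}/2 for 1 ≤ k ≤ 111. This harmonic recurrence is solved by u_k = k/112, giving u_58 = 58/112 = 29/56.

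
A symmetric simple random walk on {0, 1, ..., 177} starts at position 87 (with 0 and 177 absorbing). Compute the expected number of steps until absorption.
E[τ | X_0 = 87] = 7830

Let v_k = E[τ | X_0 = k]. Boundary: v_0 = v_177 = 0. Recurrence: v_k = 1 + (v_{k-1} + v_{k+1})/2 for 1 ≤ k ≤ 176. The particular solution to v_k − (v_{k-1} + v_{k+1})/2 = 1 is v_k = −k^2. Adding homogeneous solution A + B k and matching boundaries gives v_k = k (177 − k). Substituting k = 87: v_87 = 87 · 90 = 7830.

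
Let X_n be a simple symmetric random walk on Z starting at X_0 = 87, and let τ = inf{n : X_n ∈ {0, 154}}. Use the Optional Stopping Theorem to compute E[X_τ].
E[X_τ] = 87

X_n is a martingale and τ is a bounded-mean stopping time (indeed τ is finite a.s. with bounded expectation since the walk is in a bounded region). By the OST, E[X_τ] = E[X_0] = 87. Equivalently: E[X_τ] = 154 · P(hit 154 first) + 0 · P(hit 0 first) = 154 · (87/154) = 87.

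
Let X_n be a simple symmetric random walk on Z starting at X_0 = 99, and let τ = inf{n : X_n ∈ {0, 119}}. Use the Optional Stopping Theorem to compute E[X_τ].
E[X_τ] = 99

X_n is a martingale and τ is a bounded-mean stopping time (indeed τ is finite a.s. with bounded expectation since the walk is in a bounded region). By the OST, E[X_τ] = E[X_0] = 99. Equivalently: E[X_τ] = 119 · P(hit 119 first) + 0 · P(hit 0 first) = 119 · (99/119) = 99.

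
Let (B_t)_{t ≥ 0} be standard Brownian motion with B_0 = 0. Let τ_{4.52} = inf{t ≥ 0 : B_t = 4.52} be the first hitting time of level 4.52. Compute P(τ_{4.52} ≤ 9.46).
P(τ_{4.52} ≤ 9.46) = 2(1 − Φ(4.52/√9.46)) = 2(1 − Φ(1.4696)) ≈ 0.1417

By the reflection principle for standard BM, P(τ_b ≤ t) = 2 · P(B_t ≥ b). Since B_t ~ N(0, t), P(B_t ≥ 4.52) = 1 − Φ(4.52/√t) = 1 − Φ(4.52/√9.46) = 1 − Φ(1.4696) ≈ 0.07084. Doubling: P(τ_{4.52} ≤ 9.46) ≈ 2 · 0.07084 = 0.14168 ≈ 0.1417.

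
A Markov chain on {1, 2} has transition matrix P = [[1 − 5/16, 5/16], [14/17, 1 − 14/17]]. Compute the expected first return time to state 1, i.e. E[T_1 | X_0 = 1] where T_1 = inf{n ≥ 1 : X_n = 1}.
E[T_1 | X_0 = 1] = 1/π_1 = 309/224

For an irreducible recurrent Markov chain with stationary distribution π, E[T_i | X_0 = i] = 1/π_i (Kac's formula). Here π_1 = (14/17)/(5/16 + 14/17) = (14/17)/(309/272) = 224/309, so E[T_1 | X_0 = 1] = 1/π_1 = (5/16 + 14/17)/(14/17) = (309/272)/(14/17) = 309/224.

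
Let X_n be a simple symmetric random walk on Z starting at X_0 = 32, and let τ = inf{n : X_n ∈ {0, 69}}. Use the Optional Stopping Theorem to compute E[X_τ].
E[X_τ] = 32

X_n is a martingale and τ is a bounded-mean stopping time (indeed τ is finite a.s. with bounded expectation since the walk is in a bounded region). By the OST, E[X_τ] = E[X_0] = 32. Equivalently: E[X_τ] = 69 · P(hit 69 first) + 0 · P(hit 0 first) = 69 · (32/69) = 32.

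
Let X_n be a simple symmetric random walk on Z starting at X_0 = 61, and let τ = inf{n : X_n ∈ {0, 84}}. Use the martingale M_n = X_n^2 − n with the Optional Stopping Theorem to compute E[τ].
E[τ] = 1403

M_n = X_n^2 − n is a martingale (since E[X_{n+1}^2 | F_n] = X_n^2 + 1). By OST (τ has finite mean in a bounded region), E[M_τ] = E[M_0] = X_0^2 − 0 = 61^2 = 3721. Also E[M_τ] = E[X_τ^2] − E[τ]. The walk exits at 0 or 84, with P(hit 84 first) = 61/84, so E[X_τ^2] = 84^2 · 61/84 + 0 = 5124. Thus E[τ] = E[X_τ^2] − E[M_τ] = 5124 − 3721 = 1403 = 61(84 − 61) = 1403.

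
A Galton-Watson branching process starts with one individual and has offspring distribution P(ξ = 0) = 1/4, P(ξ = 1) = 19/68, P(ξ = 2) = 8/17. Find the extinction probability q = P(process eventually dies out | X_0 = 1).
q = 17/32

The pgf is f(s) = 1/4 + 19/68·s + 8/17·s². The extinction probability q is the smallest fixed point of f in [0, 1]. Setting s = f(s):
  8/17·s² + (19/68 − 1)·s + 1/4 = 0
  8/17·s² − (1/4 + 8/17)·s + 1/4 = 0
which factors as (s − 1)·(8/17·s − 1/4) = 0, giving roots s = 1 and s = (1/4)/(8/17) = 17/32.
Mean offspring μ = 19/68 + 2·8/17 = 83/68 > 1 (supercritical), so q < 1. The extinction probability is the smaller root: q = (1/4)/(8/17) = 17/32.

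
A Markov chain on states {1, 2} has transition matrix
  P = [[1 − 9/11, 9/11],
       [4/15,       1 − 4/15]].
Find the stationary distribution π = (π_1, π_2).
π_1 = 44/179, π_2 = 135/179

Solve πP = π with π_1 + π_2 = 1. From πP = π: π_1 · (1 − 9/11) + π_2 · 4/15 = π_1 ⇒ π_2 · 4/15 = π_1 · 9/11 ⇒ π_2/π_1 = (9/11)/(4/15) = 135/44. Together with π_1 + π_2 = 1:
  π_1 = (4/15)/(9/11 + 4/15) = (4/15)/(179/165) = 44/179,
  π_2 = (9/11)/(9/11 + 4/15) = (9/11)/(179/165) = 135/179.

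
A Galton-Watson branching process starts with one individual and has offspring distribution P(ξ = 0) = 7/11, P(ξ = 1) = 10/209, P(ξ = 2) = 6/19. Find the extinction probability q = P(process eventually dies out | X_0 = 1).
q = 1

Mean offspring μ = 0·7/11 + 1·10/209 + 2·6/19 = 142/209 ≤ 1. For μ ≤ 1 with offspring not concentrated at 1, the Galton-Watson process goes extinct almost surely, so q = 1.
(Algebraic check: The pgf is f(s) = 7/11 + 10/209·s + 6/19·s². The extinction probability q is the smallest fixed point of f in [0, 1]. Setting s = f(s):
  6/19·s² + (10/209 − 1)·s + 7/11 = 0
  6/19·s² − (7/11 + 6/19)·s + 7/11 = 0
which factors as (s − 1)·(6/19·s − 7/11) = 0, giving roots s = 1 and s = (7/11)/(6/19) = 133/66. Since 133/66 ≥ 1, the smallest root in [0, 1] is s = 1.)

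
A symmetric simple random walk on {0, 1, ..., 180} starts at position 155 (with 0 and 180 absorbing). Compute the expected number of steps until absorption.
E[τ | X_0 = 155] = 3875

Let v_k = E[τ | X_0 = k]. Boundary: v_0 = v_180 = 0. Recurrence: v_k = 1 + (v_{k-1} + v_{k+1})/2 for 1 ≤ k ≤ 179. The particular solution to v_k − (v_{k-1} + v_{k+1})/2 = 1 is v_k = −k^2. Adding homogeneous solution A + B k and matching boundaries gives v_k = k (180 − k). Substituting k = 155: v_155 = 155 · 25 = 3875.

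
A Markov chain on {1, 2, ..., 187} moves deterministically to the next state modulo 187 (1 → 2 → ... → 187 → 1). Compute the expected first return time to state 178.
E[T_178 | X_0 = 178] = 187

The chain cycles deterministically, so starting at state 178 it returns in exactly 187 steps. Equivalently, the stationary distribution is uniform π_j = 1/187 for every state j, so by Kac's formula E[T_178] = 1/π_178 = 187.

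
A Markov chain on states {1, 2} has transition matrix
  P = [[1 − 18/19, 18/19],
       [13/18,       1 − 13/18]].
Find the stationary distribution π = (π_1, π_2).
π_1 = 247/571, π_2 = 324/571

Solve πP = π with π_1 + π_2 = 1. From πP = π: π_1 · (1 − 18/19) + π_2 · 13/18 = π_1 ⇒ π_2 · 13/18 = π_1 · 18/19 ⇒ π_2/π_1 = (18/19)/(13/18) = 324/247. Together with π_1 + π_2 = 1:
  π_1 = (13/18)/(18/19 + 13/18) = (13/18)/(571/342) = 247/571,
  π_2 = (18/19)/(18/19 + 13/18) = (18/19)/(571/342) = 324/571.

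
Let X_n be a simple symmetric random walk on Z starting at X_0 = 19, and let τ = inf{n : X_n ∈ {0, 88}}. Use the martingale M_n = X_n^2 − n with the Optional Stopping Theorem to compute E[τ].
E[τ] = 1311

M_n = X_n^2 − n is a martingale (since E[X_{n+1}^2 | F_n] = X_n^2 + 1). By OST (τ has finite mean in a bounded region), E[M_τ] = E[M_0] = X_0^2 − 0 = 19^2 = 361. Also E[M_τ] = E[X_τ^2] − E[τ]. The walk exits at 0 or 88, with P(hit 88 first) = 19/88, so E[X_τ^2] = 88^2 · 19/88 + 0 = 1672. Thus E[τ] = E[X_τ^2] − E[M_τ] = 1672 − 361 = 1311 = 19(88 − 19) = 1311.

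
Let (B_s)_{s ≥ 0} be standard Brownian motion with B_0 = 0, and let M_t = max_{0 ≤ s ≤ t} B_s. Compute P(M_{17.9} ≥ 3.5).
P(M_{17.9} ≥ 3.5) = 2·P(B_{17.9} ≥ 3.5) = 2(1 − Φ(3.5/√17.9)) ≈ 0.4081

By the reflection principle for Brownian motion, P(M_t ≥ a) = 2 · P(B_t ≥ a) for a ≥ 0. Since B_t ~ N(0, t), P(B_t ≥ 3.5) = 1 − Φ(3.5/√t) = 1 − Φ(3.5/√17.9) = 1 − Φ(0.8273). So
  P(M_{17.9} ≥ 3.5) = 2(1 − Φ(0.8273)) ≈ 0.4081.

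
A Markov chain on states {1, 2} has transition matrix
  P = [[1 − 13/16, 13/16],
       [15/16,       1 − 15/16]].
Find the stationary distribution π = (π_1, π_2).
π_1 = 15/28, π_2 = 13/28

Solve πP = π with π_1 + π_2 = 1. From πP = π: π_1 · (1 − 13/16) + π_2 · 15/16 = π_1 ⇒ π_2 · 15/16 = π_1 · 13/16 ⇒ π_2/π_1 = (13/16)/(15/16) = 13/15. Together with π_1 + π_2 = 1:
  π_1 = (15/16)/(13/16 + 15/16) = (15/16)/(7/4) = 15/28,
  π_2 = (13/16)/(13/16 + 15/16) = (13/16)/(7/4) = 13/28.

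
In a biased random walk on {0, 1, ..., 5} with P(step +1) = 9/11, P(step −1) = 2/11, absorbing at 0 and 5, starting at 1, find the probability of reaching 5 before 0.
P(hit 5 before 0) = (1 − (2/9)^1) / (1 − (2/9)^5) = 6561/8431

Let u_k denote P(reach 5 before 0 | start at k). Boundary: u_0 = 0, u_5 = 1. Recurrence: u_k = 9/11·u_{k+1} + 2/11·u_{k-1} for 1 ≤ k ≤ 4. Try u_k = A + B·r^k with r = q/p = (2/11)/(9/11) = 2/9. Substitution satisfies the recurrence; boundary conditions give:
  u_k = (1 − r^k) / (1 − r^N) = (1 − (2/9)^1) / (1 − (2/9)^5) = 6561/8431.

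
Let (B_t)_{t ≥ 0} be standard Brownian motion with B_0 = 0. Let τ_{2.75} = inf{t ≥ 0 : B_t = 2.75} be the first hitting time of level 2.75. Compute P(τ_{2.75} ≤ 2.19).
P(τ_{2.75} ≤ 2.19) = 2(1 − Φ(2.75/√2.19)) = 2(1 − Φ(1.8583)) ≈ 0.0631

By the reflection principle for standard BM, P(τ_b ≤ t) = 2 · P(B_t ≥ b). Since B_t ~ N(0, t), P(B_t ≥ 2.75) = 1 − Φ(2.75/√t) = 1 − Φ(2.75/√2.19) = 1 − Φ(1.8583) ≈ 0.03156. Doubling: P(τ_{2.75} ≤ 2.19) ≈ 2 · 0.03156 = 0.06312 ≈ 0.0631.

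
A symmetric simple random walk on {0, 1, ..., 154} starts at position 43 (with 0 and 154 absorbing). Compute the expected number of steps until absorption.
E[τ | X_0 = 43] = 4773

Let v_k = E[τ | X_0 = k]. Boundary: v_0 = v_154 = 0. Recurrence: v_k = 1 + (v_{k-1} + v_{k+1})/2 for 1 ≤ k ≤ 153. The particular solution to v_k − (v_{k-1} + v_{k+1})/2 = 1 is v_k = −k^2. Adding homogeneous solution A + B k and matching boundaries gives v_k = k (154 − k). Substituting k = 43: v_43 = 43 · 111 = 4773.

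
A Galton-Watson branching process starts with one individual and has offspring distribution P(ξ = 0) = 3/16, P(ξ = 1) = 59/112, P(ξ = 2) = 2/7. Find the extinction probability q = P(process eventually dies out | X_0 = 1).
q = 21/32

The pgf is f(s) = 3/16 + 59/112·s + 2/7·s². The extinction probability q is the smallest fixed point of f in [0, 1]. Setting s = f(s):
  2/7·s² + (59/112 − 1)·s + 3/16 = 0
  2/7·s² − (3/16 + 2/7)·s + 3/16 = 0
which factors as (s − 1)·(2/7·s − 3/16) = 0, giving roots s = 1 and s = (3/16)/(2/7) = 21/32.
Mean offspring μ = 59/112 + 2·2/7 = 123/112 > 1 (supercritical), so q < 1. The extinction probability is the smaller root: q = (3/16)/(2/7) = 21/32.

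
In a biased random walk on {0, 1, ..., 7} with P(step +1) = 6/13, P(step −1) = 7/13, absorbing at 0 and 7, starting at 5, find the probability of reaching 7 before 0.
P(hit 7 before 0) = (1 − (7/6)^5) / (1 − (7/6)^7) = 325116/543607

Let u_k denote P(reach 7 before 0 | start at k). Boundary: u_0 = 0, u_7 = 1. Recurrence: u_k = 6/13·u_{k+1} + 7/13·u_{k-1} for 1 ≤ k ≤ 6. Try u_k = A + B·r^k with r = q/p = (7/13)/(6/13) = 7/6. Substitution satisfies the recurrence; boundary conditions give:
  u_k = (1 − r^k) / (1 − r^N) = (1 − (7/6)^5) / (1 − (7/6)^7) = 325116/543607.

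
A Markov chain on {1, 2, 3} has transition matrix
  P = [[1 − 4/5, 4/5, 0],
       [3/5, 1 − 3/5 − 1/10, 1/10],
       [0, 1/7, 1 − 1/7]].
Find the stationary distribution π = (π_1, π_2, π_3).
π = (15/49, 20/49, 2/7)

This is a birth-death chain on three states, which satisfies detailed balance: π_1 · P_{12} = π_2 · P_{21} and π_2 · P_{23} = π_3 · P_{32}.
From π_1 · 4/5 = π_2 · 3/5: π_2/π_1 = (4/5)/(3/5) = 4/3.
From π_2 · 1/10 = π_3 · 1/7: π_3/π_2 = (1/10)/(1/7) = 7/10.
Take π_1 proportional to 1; then unnormalized π = (1, 4/3, 14/15). Normalize by dividing by the sum 49/15:
  π = (15/49, 20/49, 2/7).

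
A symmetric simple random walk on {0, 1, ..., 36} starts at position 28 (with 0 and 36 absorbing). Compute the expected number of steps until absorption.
E[τ | X_0 = 28] = 224

Let v_k = E[τ | X_0 = k]. Boundary: v_0 = v_36 = 0. Recurrence: v_k = 1 + (v_{k-1} + v_{k+1})/2 for 1 ≤ k ≤ 35. The particular solution to v_k − (v_{k-1} + v_{k+1})/2 = 1 is v_k = −k^2. Adding homogeneous solution A + B k and matching boundaries gives v_k = k (36 − k). Substituting k = 28: v_28 = 28 · 8 = 224.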